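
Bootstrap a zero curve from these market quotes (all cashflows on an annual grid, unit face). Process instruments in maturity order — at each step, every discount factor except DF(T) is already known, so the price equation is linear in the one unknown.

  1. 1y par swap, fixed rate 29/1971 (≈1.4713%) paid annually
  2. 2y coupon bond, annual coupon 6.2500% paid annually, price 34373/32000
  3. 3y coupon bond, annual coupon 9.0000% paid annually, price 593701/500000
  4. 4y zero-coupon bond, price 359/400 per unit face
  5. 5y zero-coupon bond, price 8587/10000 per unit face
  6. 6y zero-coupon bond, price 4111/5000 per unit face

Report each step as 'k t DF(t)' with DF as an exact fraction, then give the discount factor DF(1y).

1 1 1971/2000
2 2 953/1000
3 3 9293/10000
4 4 359/400
5 5 8587/10000
6 6 4111/5000
DF(1y) = 1971/2000 ≈ 0.985500

step 1 [1y] swap r/1=29/1971: DF=(1 − 29/1971·(0))/(1+29/1971) = 1971/2000 ≈ 0.985500
step 2 [2y] bond c/1=1/16: DF=(34373/32000 − 1/16·(0.985500))/(1+1/16) = 953/1000 ≈ 0.953000
step 3 [3y] bond c/1=9/100: DF=(593701/500000 − 9/100·(0.985500+0.953000))/(1+9/100) = 9293/10000 ≈ 0.929300
step 4 [4y] zero: DF = P = 359/400 ≈ 0.897500
step 5 [5y] zero: DF = P = 8587/10000 ≈ 0.858700
step 6 [6y] zero: DF = P = 4111/5000 ≈ 0.822200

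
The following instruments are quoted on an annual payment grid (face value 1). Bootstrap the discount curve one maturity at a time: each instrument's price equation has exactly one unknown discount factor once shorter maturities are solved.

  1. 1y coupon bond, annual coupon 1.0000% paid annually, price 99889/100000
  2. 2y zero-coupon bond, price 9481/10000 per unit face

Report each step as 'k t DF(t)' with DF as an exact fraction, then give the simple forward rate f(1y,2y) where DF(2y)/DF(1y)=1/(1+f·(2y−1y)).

1 1 989/1000
2 2 9481/10000
f(1y,2y) = ((989/1000)/(9481/10000) − 1)/(1) = 409/9481 ≈ 4.3139%

step 1 [1y] bond c/1=1/100: DF=(99889/100000 − 1/100·(0))/(1+1/100) = 989/1000 ≈ 0.989000
step 2 [2y] zero: DF = P = 9481/10000 ≈ 0.948100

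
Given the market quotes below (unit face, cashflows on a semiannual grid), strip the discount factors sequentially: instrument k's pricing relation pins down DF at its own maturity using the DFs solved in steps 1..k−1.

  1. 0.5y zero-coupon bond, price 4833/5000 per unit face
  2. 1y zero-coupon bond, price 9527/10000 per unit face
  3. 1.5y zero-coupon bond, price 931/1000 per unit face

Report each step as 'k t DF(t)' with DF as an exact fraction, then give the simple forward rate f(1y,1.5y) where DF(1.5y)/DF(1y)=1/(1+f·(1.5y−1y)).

step 1 [0.5y] zero: DF = P = 4833/5000 ≈ 0.966600
step 2 [1y] zero: DF = P = 9527/10000 ≈ 0.952700
step 3 [1.5y] zero: DF = P = 931/1000 ≈ 0.931000

1 1/2 4833/5000
2 1 9527/10000
3 3/2 931/1000
f(1y,1.5y) = ((9527/10000)/(931/1000) − 1)/(1/2) = 31/665 ≈ 4.6617%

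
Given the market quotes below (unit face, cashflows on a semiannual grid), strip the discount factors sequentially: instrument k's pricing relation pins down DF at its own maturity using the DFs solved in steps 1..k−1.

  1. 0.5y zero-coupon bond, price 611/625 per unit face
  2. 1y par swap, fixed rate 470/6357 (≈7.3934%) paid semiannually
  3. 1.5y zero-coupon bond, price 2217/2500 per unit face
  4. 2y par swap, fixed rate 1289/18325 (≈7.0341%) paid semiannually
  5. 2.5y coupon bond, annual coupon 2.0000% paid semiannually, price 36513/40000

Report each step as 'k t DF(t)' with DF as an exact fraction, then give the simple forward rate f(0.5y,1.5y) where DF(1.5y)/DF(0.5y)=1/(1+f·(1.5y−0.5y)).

1 1/2 611/625
2 1 1859/2000
3 3/2 2217/2500
4 2 8711/10000
5 5/2 347/400
f(0.5y,1.5y) = ((611/625)/(2217/2500) − 1)/(1) = 227/2217 ≈ 10.2391%

step 1 [0.5y] zero: DF = P = 611/625 ≈ 0.977600
step 2 [1y] swap r/2=235/6357: DF=(1 − 235/6357·(0.977600))/(1+235/6357) = 1859/2000 ≈ 0.929500
step 3 [1.5y] zero: DF = P = 2217/2500 ≈ 0.886800
step 4 [2y] swap r/2=1289/36650: DF=(1 − 1289/36650·(0.977600+0.929500+0.886800))/(1+1289/36650) = 8711/10000 ≈ 0.871100
step 5 [2.5y] bond c/2=1/100: DF=(36513/40000 − 1/100·(0.977600+0.929500+0.886800+0.871100))/(1+1/100) = 347/400 ≈ 0.867500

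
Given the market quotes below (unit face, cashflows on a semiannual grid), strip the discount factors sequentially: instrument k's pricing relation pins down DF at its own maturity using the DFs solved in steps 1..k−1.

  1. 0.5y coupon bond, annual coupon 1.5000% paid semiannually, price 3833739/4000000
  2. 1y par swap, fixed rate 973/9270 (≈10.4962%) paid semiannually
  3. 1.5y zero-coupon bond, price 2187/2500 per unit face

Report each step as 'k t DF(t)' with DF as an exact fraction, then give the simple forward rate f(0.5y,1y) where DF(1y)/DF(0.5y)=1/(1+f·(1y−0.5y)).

step 1 [0.5y] bond c/2=3/400: DF=(3833739/4000000 − 3/400·(0))/(1+3/400) = 9513/10000 ≈ 0.951300
step 2 [1y] swap r/2=973/18540: DF=(1 − 973/18540·(0.951300))/(1+973/18540) = 9027/10000 ≈ 0.902700
step 3 [1.5y] zero: DF = P = 2187/2500 ≈ 0.874800

1 1/2 9513/10000
2 1 9027/10000
3 3/2 2187/2500
f(0.5y,1y) = ((9513/10000)/(9027/10000) − 1)/(1/2) = 108/1003 ≈ 10.7677%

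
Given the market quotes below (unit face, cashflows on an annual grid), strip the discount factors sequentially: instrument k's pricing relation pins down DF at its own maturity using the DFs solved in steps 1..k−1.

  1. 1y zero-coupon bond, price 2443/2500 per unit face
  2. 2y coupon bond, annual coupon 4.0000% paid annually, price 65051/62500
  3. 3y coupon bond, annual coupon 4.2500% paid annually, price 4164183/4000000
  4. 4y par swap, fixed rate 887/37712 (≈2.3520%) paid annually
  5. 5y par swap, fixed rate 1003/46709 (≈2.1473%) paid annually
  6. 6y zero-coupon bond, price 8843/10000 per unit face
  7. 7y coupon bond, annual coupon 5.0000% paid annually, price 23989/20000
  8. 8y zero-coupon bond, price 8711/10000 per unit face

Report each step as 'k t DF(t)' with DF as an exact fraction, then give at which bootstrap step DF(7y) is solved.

step 1 [1y] zero: DF = P = 2443/2500 ≈ 0.977200
step 2 [2y] bond c/1=1/25: DF=(65051/62500 − 1/25·(0.977200))/(1+1/25) = 602/625 ≈ 0.963200
step 3 [3y] bond c/1=17/400: DF=(4164183/4000000 − 17/400·(0.977200+0.963200))/(1+17/400) = 1839/2000 ≈ 0.919500
step 4 [4y] swap r/1=887/37712: DF=(1 − 887/37712·(0.977200+0.963200+0.919500))/(1+887/37712) = 9113/10000 ≈ 0.911300
step 5 [5y] swap r/1=1003/46709: DF=(1 − 1003/46709·(0.977200+0.963200+0.919500+0.911300))/(1+1003/46709) = 8997/10000 ≈ 0.899700
step 6 [6y] zero: DF = P = 8843/10000 ≈ 0.884300
step 7 [7y] bond c/1=1/20: DF=(23989/20000 − 1/20·(0.977200+0.963200+0.919500+0.911300+0.899700+0.884300))/(1+1/20) = 4389/5000 ≈ 0.877800
step 8 [8y] zero: DF = P = 8711/10000 ≈ 0.871100

1 1 2443/2500
2 2 602/625
3 3 1839/2000
4 4 9113/10000
5 5 8997/10000
6 6 8843/10000
7 7 4389/5000
8 8 8711/10000
DF(7y) is solved at step 7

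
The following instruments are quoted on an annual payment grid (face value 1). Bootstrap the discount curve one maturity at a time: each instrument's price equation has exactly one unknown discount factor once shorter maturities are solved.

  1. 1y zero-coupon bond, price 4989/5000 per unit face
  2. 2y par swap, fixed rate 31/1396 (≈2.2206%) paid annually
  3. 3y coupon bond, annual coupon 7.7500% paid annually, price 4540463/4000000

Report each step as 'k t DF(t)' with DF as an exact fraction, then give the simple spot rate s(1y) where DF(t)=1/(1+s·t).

1 1 4989/5000
2 2 4783/5000
3 3 9129/10000
s(1y) = (1/(4989/5000) − 1)/(1) = 11/4989 ≈ 0.2205%

step 1 [1y] zero: DF = P = 4989/5000 ≈ 0.997800
step 2 [2y] swap r/1=31/1396: DF=(1 − 31/1396·(0.997800))/(1+31/1396) = 4783/5000 ≈ 0.956600
step 3 [3y] bond c/1=31/400: DF=(4540463/4000000 − 31/400·(0.997800+0.956600))/(1+31/400) = 9129/10000 ≈ 0.912900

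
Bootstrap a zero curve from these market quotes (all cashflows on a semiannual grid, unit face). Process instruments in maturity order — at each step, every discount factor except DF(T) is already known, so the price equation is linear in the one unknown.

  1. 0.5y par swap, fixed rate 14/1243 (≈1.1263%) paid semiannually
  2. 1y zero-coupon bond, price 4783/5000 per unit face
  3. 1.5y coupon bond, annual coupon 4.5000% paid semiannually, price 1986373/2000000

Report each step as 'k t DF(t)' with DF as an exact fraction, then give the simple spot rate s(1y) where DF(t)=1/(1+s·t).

1 1/2 1243/1250
2 1 4783/5000
3 3/2 2321/2500
s(1y) = (1/(4783/5000) − 1)/(1) = 217/4783 ≈ 4.5369%

step 1 [0.5y] swap r/2=7/1243: DF=(1 − 7/1243·(0))/(1+7/1243) = 1243/1250 ≈ 0.994400
step 2 [1y] zero: DF = P = 4783/5000 ≈ 0.956600
step 3 [1.5y] bond c/2=9/400: DF=(1986373/2000000 − 9/400·(0.994400+0.956600))/(1+9/400) = 2321/2500 ≈ 0.928400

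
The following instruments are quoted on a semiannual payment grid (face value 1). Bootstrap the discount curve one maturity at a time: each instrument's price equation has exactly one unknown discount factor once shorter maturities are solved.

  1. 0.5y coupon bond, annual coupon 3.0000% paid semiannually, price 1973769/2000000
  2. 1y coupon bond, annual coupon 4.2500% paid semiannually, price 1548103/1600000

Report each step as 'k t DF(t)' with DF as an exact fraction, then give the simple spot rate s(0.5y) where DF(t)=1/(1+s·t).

step 1 [0.5y] bond c/2=3/200: DF=(1973769/2000000 − 3/200·(0))/(1+3/200) = 9723/10000 ≈ 0.972300
step 2 [1y] bond c/2=17/800: DF=(1548103/1600000 − 17/800·(0.972300))/(1+17/800) = 1159/1250 ≈ 0.927200

1 1/2 9723/10000
2 1 1159/1250
s(0.5y) = (1/(9723/10000) − 1)/(1/2) = 554/9723 ≈ 5.6978%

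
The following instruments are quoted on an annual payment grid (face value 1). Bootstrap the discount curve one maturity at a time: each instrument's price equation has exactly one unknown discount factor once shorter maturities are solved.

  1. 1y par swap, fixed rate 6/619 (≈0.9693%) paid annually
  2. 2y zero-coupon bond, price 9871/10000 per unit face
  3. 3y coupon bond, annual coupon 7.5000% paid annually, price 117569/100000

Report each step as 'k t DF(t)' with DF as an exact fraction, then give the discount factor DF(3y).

step 1 [1y] swap r/1=6/619: DF=(1 − 6/619·(0))/(1+6/619) = 619/625 ≈ 0.990400
step 2 [2y] zero: DF = P = 9871/10000 ≈ 0.987100
step 3 [3y] bond c/1=3/40: DF=(117569/100000 − 3/40·(0.990400+0.987100))/(1+3/40) = 9557/10000 ≈ 0.955700

1 1 619/625
2 2 9871/10000
3 3 9557/10000
DF(3y) = 9557/10000 ≈ 0.955700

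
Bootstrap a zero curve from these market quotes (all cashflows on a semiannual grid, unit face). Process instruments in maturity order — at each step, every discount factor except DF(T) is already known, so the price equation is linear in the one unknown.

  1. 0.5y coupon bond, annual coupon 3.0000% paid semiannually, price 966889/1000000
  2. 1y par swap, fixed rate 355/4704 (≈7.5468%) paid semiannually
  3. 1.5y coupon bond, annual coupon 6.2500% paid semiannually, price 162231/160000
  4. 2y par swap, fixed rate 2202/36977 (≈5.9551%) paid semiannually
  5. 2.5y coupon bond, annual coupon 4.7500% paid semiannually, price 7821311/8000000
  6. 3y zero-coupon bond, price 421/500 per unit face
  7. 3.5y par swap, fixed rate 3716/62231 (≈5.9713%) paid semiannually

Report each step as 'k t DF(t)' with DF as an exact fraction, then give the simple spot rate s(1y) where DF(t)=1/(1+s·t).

1 1/2 4763/5000
2 1 929/1000
3 3/2 4631/5000
4 2 8899/10000
5 5/2 2173/2500
6 3 421/500
7 7/2 4071/5000
s(1y) = (1/(929/1000) − 1)/(1) = 71/929 ≈ 7.6426%

step 1 [0.5y] bond c/2=3/200: DF=(966889/1000000 − 3/200·(0))/(1+3/200) = 4763/5000 ≈ 0.952600
step 2 [1y] swap r/2=355/9408: DF=(1 − 355/9408·(0.952600))/(1+355/9408) = 929/1000 ≈ 0.929000
step 3 [1.5y] bond c/2=1/32: DF=(162231/160000 − 1/32·(0.952600+0.929000))/(1+1/32) = 4631/5000 ≈ 0.926200
step 4 [2y] swap r/2=1101/36977: DF=(1 − 1101/36977·(0.952600+0.929000+0.926200))/(1+1101/36977) = 8899/10000 ≈ 0.889900
step 5 [2.5y] bond c/2=19/800: DF=(7821311/8000000 − 19/800·(0.952600+0.929000+0.926200+0.889900))/(1+19/800) = 2173/2500 ≈ 0.869200
step 6 [3y] zero: DF = P = 421/500 ≈ 0.842000
step 7 [3.5y] swap r/2=1858/62231: DF=(1 − 1858/62231·(0.952600+0.929000+0.926200+0.889900+0.869200+0.842000))/(1+1858/62231) = 4071/5000 ≈ 0.814200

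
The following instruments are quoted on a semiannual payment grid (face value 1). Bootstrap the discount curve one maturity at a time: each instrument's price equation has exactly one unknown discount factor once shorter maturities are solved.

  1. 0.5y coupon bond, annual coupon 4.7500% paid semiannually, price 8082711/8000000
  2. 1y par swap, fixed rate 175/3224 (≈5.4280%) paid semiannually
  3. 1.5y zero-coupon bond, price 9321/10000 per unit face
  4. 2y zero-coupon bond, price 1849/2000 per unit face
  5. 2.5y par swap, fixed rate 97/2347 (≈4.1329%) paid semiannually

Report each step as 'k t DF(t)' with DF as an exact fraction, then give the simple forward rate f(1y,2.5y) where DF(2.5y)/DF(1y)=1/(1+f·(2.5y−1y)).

step 1 [0.5y] bond c/2=19/800: DF=(8082711/8000000 − 19/800·(0))/(1+19/800) = 9869/10000 ≈ 0.986900
step 2 [1y] swap r/2=175/6448: DF=(1 − 175/6448·(0.986900))/(1+175/6448) = 379/400 ≈ 0.947500
step 3 [1.5y] zero: DF = P = 9321/10000 ≈ 0.932100
step 4 [2y] zero: DF = P = 1849/2000 ≈ 0.924500
step 5 [2.5y] swap r/2=97/4694: DF=(1 − 97/4694·(0.986900+0.947500+0.932100+0.924500))/(1+97/4694) = 903/1000 ≈ 0.903000

1 1/2 9869/10000
2 1 379/400
3 3/2 9321/10000
4 2 1849/2000
5 5/2 903/1000
f(1y,2.5y) = ((379/400)/(903/1000) − 1)/(3/2) = 89/2709 ≈ 3.2853%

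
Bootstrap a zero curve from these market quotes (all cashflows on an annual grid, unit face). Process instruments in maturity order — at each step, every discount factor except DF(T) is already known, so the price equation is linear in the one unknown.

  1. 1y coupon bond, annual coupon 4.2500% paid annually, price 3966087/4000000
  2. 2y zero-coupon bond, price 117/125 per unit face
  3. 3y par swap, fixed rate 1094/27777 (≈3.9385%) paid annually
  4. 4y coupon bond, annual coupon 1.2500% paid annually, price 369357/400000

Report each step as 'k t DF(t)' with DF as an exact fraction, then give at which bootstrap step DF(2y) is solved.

1 1 9511/10000
2 2 117/125
3 3 4453/5000
4 4 8777/10000
DF(2y) is solved at step 2

step 1 [1y] bond c/1=17/400: DF=(3966087/4000000 − 17/400·(0))/(1+17/400) = 9511/10000 ≈ 0.951100
step 2 [2y] zero: DF = P = 117/125 ≈ 0.936000
step 3 [3y] swap r/1=1094/27777: DF=(1 − 1094/27777·(0.951100+0.936000))/(1+1094/27777) = 4453/5000 ≈ 0.890600
step 4 [4y] bond c/1=1/80: DF=(369357/400000 − 1/80·(0.951100+0.936000+0.890600))/(1+1/80) = 8777/10000 ≈ 0.877700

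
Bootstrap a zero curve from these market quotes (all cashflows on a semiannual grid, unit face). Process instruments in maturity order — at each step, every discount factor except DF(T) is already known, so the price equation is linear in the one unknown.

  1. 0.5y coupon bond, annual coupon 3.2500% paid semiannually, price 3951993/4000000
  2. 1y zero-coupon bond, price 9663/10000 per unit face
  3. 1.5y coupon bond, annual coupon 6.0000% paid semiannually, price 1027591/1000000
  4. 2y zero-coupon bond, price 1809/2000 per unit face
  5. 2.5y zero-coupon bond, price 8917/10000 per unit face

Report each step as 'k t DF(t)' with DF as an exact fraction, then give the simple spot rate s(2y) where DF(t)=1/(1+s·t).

1 1/2 4861/5000
2 1 9663/10000
3 3/2 2353/2500
4 2 1809/2000
5 5/2 8917/10000
s(2y) = (1/(1809/2000) − 1)/(2) = 191/3618 ≈ 5.2792%

step 1 [0.5y] bond c/2=13/800: DF=(3951993/4000000 − 13/800·(0))/(1+13/800) = 4861/5000 ≈ 0.972200
step 2 [1y] zero: DF = P = 9663/10000 ≈ 0.966300
step 3 [1.5y] bond c/2=3/100: DF=(1027591/1000000 − 3/100·(0.972200+0.966300))/(1+3/100) = 2353/2500 ≈ 0.941200
step 4 [2y] zero: DF = P = 1809/2000 ≈ 0.904500
step 5 [2.5y] zero: DF = P = 8917/10000 ≈ 0.891700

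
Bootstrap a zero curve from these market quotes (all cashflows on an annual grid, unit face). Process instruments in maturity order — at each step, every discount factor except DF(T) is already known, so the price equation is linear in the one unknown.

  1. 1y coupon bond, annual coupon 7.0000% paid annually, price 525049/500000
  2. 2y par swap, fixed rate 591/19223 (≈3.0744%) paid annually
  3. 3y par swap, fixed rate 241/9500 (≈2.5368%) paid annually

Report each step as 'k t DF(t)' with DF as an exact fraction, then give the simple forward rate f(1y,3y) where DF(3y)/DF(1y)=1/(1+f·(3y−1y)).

step 1 [1y] bond c/1=7/100: DF=(525049/500000 − 7/100·(0))/(1+7/100) = 4907/5000 ≈ 0.981400
step 2 [2y] swap r/1=591/19223: DF=(1 − 591/19223·(0.981400))/(1+591/19223) = 9409/10000 ≈ 0.940900
step 3 [3y] swap r/1=241/9500: DF=(1 − 241/9500·(0.981400+0.940900))/(1+241/9500) = 9277/10000 ≈ 0.927700

1 1 4907/5000
2 2 9409/10000
3 3 9277/10000
f(1y,3y) = ((4907/5000)/(9277/10000) − 1)/(2) = 537/18554 ≈ 2.8943%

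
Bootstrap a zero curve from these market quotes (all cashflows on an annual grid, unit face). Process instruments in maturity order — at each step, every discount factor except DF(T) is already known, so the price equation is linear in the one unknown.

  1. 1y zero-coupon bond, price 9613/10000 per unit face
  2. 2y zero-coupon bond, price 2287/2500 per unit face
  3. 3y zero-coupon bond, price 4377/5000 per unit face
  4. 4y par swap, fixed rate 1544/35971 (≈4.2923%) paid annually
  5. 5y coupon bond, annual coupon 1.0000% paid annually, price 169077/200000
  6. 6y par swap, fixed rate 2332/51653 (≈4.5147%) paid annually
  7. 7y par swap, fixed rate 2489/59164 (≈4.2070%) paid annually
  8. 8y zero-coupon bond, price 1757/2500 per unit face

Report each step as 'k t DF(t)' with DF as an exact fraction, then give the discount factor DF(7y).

step 1 [1y] zero: DF = P = 9613/10000 ≈ 0.961300
step 2 [2y] zero: DF = P = 2287/2500 ≈ 0.914800
step 3 [3y] zero: DF = P = 4377/5000 ≈ 0.875400
step 4 [4y] swap r/1=1544/35971: DF=(1 − 1544/35971·(0.961300+0.914800+0.875400))/(1+1544/35971) = 1057/1250 ≈ 0.845600
step 5 [5y] bond c/1=1/100: DF=(169077/200000 − 1/100·(0.961300+0.914800+0.875400+0.845600))/(1+1/100) = 4007/5000 ≈ 0.801400
step 6 [6y] swap r/1=2332/51653: DF=(1 − 2332/51653·(0.961300+0.914800+0.875400+0.845600+0.801400))/(1+2332/51653) = 1917/2500 ≈ 0.766800
step 7 [7y] swap r/1=2489/59164: DF=(1 − 2489/59164·(0.961300+0.914800+0.875400+0.845600+0.801400+0.766800))/(1+2489/59164) = 7511/10000 ≈ 0.751100
step 8 [8y] zero: DF = P = 1757/2500 ≈ 0.702800

1 1 9613/10000
2 2 2287/2500
3 3 4377/5000
4 4 1057/1250
5 5 4007/5000
6 6 1917/2500
7 7 7511/10000
8 8 1757/2500
DF(7y) = 7511/10000 ≈ 0.751100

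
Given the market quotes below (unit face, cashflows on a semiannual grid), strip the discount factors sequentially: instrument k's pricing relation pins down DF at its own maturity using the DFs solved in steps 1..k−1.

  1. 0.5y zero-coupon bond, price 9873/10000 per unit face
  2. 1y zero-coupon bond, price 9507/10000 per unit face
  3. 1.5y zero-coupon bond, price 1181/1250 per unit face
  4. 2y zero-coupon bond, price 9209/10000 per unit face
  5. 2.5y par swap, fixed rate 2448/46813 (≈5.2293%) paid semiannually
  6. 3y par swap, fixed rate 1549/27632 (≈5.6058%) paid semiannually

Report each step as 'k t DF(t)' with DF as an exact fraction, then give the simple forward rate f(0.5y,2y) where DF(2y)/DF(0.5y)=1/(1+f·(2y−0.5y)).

step 1 [0.5y] zero: DF = P = 9873/10000 ≈ 0.987300
step 2 [1y] zero: DF = P = 9507/10000 ≈ 0.950700
step 3 [1.5y] zero: DF = P = 1181/1250 ≈ 0.944800
step 4 [2y] zero: DF = P = 9209/10000 ≈ 0.920900
step 5 [2.5y] swap r/2=1224/46813: DF=(1 − 1224/46813·(0.987300+0.950700+0.944800+0.920900))/(1+1224/46813) = 1097/1250 ≈ 0.877600
step 6 [3y] swap r/2=1549/55264: DF=(1 − 1549/55264·(0.987300+0.950700+0.944800+0.920900+0.877600))/(1+1549/55264) = 8451/10000 ≈ 0.845100

1 1/2 9873/10000
2 1 9507/10000
3 3/2 1181/1250
4 2 9209/10000
5 5/2 1097/1250
6 3 8451/10000
f(0.5y,2y) = ((9873/10000)/(9209/10000) − 1)/(3/2) = 1328/27627 ≈ 4.8069%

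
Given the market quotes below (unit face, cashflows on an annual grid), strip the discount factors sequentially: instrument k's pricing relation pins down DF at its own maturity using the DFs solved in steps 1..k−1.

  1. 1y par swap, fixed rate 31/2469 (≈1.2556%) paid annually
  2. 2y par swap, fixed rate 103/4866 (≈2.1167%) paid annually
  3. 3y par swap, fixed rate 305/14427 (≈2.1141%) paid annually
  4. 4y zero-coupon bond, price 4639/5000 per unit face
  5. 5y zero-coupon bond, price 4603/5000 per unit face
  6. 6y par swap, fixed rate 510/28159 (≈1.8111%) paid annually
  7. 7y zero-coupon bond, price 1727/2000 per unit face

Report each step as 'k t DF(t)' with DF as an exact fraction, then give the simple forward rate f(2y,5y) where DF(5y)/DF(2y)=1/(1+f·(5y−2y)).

1 1 2469/2500
2 2 2397/2500
3 3 939/1000
4 4 4639/5000
5 5 4603/5000
6 6 449/500
7 7 1727/2000
f(2y,5y) = ((2397/2500)/(4603/5000) − 1)/(3) = 191/13809 ≈ 1.3832%

step 1 [1y] swap r/1=31/2469: DF=(1 − 31/2469·(0))/(1+31/2469) = 2469/2500 ≈ 0.987600
step 2 [2y] swap r/1=103/4866: DF=(1 − 103/4866·(0.987600))/(1+103/4866) = 2397/2500 ≈ 0.958800
step 3 [3y] swap r/1=305/14427: DF=(1 − 305/14427·(0.987600+0.958800))/(1+305/14427) = 939/1000 ≈ 0.939000
step 4 [4y] zero: DF = P = 4639/5000 ≈ 0.927800
step 5 [5y] zero: DF = P = 4603/5000 ≈ 0.920600
step 6 [6y] swap r/1=510/28159: DF=(1 − 510/28159·(0.987600+0.958800+0.939000+0.927800+0.920600))/(1+510/28159) = 449/500 ≈ 0.898000
step 7 [7y] zero: DF = P = 1727/2000 ≈ 0.863500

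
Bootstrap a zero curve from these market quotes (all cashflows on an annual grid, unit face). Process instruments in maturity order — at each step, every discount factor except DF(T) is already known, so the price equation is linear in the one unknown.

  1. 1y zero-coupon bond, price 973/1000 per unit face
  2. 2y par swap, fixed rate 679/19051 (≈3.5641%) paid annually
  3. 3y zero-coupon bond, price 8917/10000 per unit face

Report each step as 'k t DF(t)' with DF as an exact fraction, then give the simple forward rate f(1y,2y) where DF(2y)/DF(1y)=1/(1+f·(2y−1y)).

step 1 [1y] zero: DF = P = 973/1000 ≈ 0.973000
step 2 [2y] swap r/1=679/19051: DF=(1 − 679/19051·(0.973000))/(1+679/19051) = 9321/10000 ≈ 0.932100
step 3 [3y] zero: DF = P = 8917/10000 ≈ 0.891700

1 1 973/1000
2 2 9321/10000
3 3 8917/10000
f(1y,2y) = ((973/1000)/(9321/10000) − 1)/(1) = 409/9321 ≈ 4.3879%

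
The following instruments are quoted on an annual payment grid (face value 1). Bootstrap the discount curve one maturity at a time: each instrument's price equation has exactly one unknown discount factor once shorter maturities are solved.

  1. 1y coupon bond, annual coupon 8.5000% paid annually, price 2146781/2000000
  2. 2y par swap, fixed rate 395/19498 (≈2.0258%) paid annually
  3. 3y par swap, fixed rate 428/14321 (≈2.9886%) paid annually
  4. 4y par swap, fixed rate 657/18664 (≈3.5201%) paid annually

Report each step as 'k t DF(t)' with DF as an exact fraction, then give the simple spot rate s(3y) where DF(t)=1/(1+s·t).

1 1 9893/10000
2 2 1921/2000
3 3 1143/1250
4 4 4343/5000
s(3y) = (1/(1143/1250) − 1)/(3) = 107/3429 ≈ 3.1204%

step 1 [1y] bond c/1=17/200: DF=(2146781/2000000 − 17/200·(0))/(1+17/200) = 9893/10000 ≈ 0.989300
step 2 [2y] swap r/1=395/19498: DF=(1 − 395/19498·(0.989300))/(1+395/19498) = 1921/2000 ≈ 0.960500
step 3 [3y] swap r/1=428/14321: DF=(1 − 428/14321·(0.989300+0.960500))/(1+428/14321) = 1143/1250 ≈ 0.914400
step 4 [4y] swap r/1=657/18664: DF=(1 − 657/18664·(0.989300+0.960500+0.914400))/(1+657/18664) = 4343/5000 ≈ 0.868600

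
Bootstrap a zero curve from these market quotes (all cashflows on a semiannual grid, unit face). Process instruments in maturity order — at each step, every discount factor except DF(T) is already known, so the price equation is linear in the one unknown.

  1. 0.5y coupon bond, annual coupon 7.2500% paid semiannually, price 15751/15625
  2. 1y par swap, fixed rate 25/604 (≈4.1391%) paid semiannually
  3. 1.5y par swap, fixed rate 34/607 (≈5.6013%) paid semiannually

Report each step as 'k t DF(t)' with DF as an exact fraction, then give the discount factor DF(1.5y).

step 1 [0.5y] bond c/2=29/800: DF=(15751/15625 − 29/800·(0))/(1+29/800) = 608/625 ≈ 0.972800
step 2 [1y] swap r/2=25/1208: DF=(1 − 25/1208·(0.972800))/(1+25/1208) = 24/25 ≈ 0.960000
step 3 [1.5y] swap r/2=17/607: DF=(1 − 17/607·(0.972800+0.960000))/(1+17/607) = 9201/10000 ≈ 0.920100

1 1/2 608/625
2 1 24/25
3 3/2 9201/10000
DF(1.5y) = 9201/10000 ≈ 0.920100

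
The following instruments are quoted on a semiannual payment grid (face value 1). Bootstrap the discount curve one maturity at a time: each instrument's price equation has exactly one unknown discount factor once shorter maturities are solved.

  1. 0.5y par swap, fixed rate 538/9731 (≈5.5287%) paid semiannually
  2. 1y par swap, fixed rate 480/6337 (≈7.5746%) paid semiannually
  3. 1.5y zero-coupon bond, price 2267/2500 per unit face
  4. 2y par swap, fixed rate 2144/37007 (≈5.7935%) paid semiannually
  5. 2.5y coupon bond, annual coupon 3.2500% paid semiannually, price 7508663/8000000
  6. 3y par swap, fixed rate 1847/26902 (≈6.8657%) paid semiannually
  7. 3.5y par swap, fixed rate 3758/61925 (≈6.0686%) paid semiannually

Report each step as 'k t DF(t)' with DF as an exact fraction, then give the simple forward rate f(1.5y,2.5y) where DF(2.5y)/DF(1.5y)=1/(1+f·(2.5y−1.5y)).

1 1/2 9731/10000
2 1 116/125
3 3/2 2267/2500
4 2 558/625
5 5/2 2161/2500
6 3 8153/10000
7 7/2 8121/10000
f(1.5y,2.5y) = ((2267/2500)/(2161/2500) − 1)/(1) = 106/2161 ≈ 4.9051%

step 1 [0.5y] swap r/2=269/9731: DF=(1 − 269/9731·(0))/(1+269/9731) = 9731/10000 ≈ 0.973100
step 2 [1y] swap r/2=240/6337: DF=(1 − 240/6337·(0.973100))/(1+240/6337) = 116/125 ≈ 0.928000
step 3 [1.5y] zero: DF = P = 2267/2500 ≈ 0.906800
step 4 [2y] swap r/2=1072/37007: DF=(1 − 1072/37007·(0.973100+0.928000+0.906800))/(1+1072/37007) = 558/625 ≈ 0.892800
step 5 [2.5y] bond c/2=13/800: DF=(7508663/8000000 − 13/800·(0.973100+0.928000+0.906800+0.892800))/(1+13/800) = 2161/2500 ≈ 0.864400
step 6 [3y] swap r/2=1847/53804: DF=(1 − 1847/53804·(0.973100+0.928000+0.906800+0.892800+0.864400))/(1+1847/53804) = 8153/10000 ≈ 0.815300
step 7 [3.5y] swap r/2=1879/61925: DF=(1 − 1879/61925·(0.973100+0.928000+0.906800+0.892800+0.864400+0.815300))/(1+1879/61925) = 8121/10000 ≈ 0.812100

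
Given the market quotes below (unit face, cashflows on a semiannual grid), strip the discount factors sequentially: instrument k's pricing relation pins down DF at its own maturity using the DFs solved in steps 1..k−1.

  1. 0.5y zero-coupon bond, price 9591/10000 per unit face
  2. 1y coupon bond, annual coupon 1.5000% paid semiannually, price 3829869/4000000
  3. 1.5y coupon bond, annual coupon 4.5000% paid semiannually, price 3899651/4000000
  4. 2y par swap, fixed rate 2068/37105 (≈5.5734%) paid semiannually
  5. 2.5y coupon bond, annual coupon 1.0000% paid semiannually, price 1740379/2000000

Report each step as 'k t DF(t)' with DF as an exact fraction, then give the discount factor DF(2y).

step 1 [0.5y] zero: DF = P = 9591/10000 ≈ 0.959100
step 2 [1y] bond c/2=3/400: DF=(3829869/4000000 − 3/400·(0.959100))/(1+3/400) = 1179/1250 ≈ 0.943200
step 3 [1.5y] bond c/2=9/400: DF=(3899651/4000000 − 9/400·(0.959100+0.943200))/(1+9/400) = 2279/2500 ≈ 0.911600
step 4 [2y] swap r/2=1034/37105: DF=(1 − 1034/37105·(0.959100+0.943200+0.911600))/(1+1034/37105) = 4483/5000 ≈ 0.896600
step 5 [2.5y] bond c/2=1/200: DF=(1740379/2000000 − 1/200·(0.959100+0.943200+0.911600+0.896600))/(1+1/200) = 4237/5000 ≈ 0.847400

1 1/2 9591/10000
2 1 1179/1250
3 3/2 2279/2500
4 2 4483/5000
5 5/2 4237/5000
DF(2y) = 4483/5000 ≈ 0.896600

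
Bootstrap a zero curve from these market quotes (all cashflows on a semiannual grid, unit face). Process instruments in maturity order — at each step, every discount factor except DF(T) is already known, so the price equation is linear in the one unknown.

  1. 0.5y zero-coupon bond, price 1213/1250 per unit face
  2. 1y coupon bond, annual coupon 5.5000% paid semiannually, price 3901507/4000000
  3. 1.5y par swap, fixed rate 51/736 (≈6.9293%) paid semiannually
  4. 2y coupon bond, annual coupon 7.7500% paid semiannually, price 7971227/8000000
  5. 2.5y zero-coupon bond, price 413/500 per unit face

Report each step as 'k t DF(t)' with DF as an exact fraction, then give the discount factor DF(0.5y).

1 1/2 1213/1250
2 1 9233/10000
3 3/2 9031/10000
4 2 8549/10000
5 5/2 413/500
DF(0.5y) = 1213/1250 ≈ 0.970400

step 1 [0.5y] zero: DF = P = 1213/1250 ≈ 0.970400
step 2 [1y] bond c/2=11/400: DF=(3901507/4000000 − 11/400·(0.970400))/(1+11/400) = 9233/10000 ≈ 0.923300
step 3 [1.5y] swap r/2=51/1472: DF=(1 − 51/1472·(0.970400+0.923300))/(1+51/1472) = 9031/10000 ≈ 0.903100
step 4 [2y] bond c/2=31/800: DF=(7971227/8000000 − 31/800·(0.970400+0.923300+0.903100))/(1+31/800) = 8549/10000 ≈ 0.854900
step 5 [2.5y] zero: DF = P = 413/500 ≈ 0.826000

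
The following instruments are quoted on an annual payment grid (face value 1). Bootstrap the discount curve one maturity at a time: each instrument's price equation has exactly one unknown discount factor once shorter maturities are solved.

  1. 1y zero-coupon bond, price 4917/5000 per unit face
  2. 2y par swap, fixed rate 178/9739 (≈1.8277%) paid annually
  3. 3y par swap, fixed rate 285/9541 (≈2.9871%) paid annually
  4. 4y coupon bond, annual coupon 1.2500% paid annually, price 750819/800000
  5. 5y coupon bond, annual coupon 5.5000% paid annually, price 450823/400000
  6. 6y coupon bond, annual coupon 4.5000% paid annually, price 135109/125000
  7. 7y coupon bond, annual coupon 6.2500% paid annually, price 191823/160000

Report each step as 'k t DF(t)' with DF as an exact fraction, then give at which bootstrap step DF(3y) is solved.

1 1 4917/5000
2 2 2411/2500
3 3 1829/2000
4 4 2229/2500
5 5 4363/5000
6 6 8351/10000
7 7 8071/10000
DF(3y) is solved at step 3

step 1 [1y] zero: DF = P = 4917/5000 ≈ 0.983400
step 2 [2y] swap r/1=178/9739: DF=(1 − 178/9739·(0.983400))/(1+178/9739) = 2411/2500 ≈ 0.964400
step 3 [3y] swap r/1=285/9541: DF=(1 − 285/9541·(0.983400+0.964400))/(1+285/9541) = 1829/2000 ≈ 0.914500
step 4 [4y] bond c/1=1/80: DF=(750819/800000 − 1/80·(0.983400+0.964400+0.914500))/(1+1/80) = 2229/2500 ≈ 0.891600
step 5 [5y] bond c/1=11/200: DF=(450823/400000 − 11/200·(0.983400+0.964400+0.914500+0.891600))/(1+11/200) = 4363/5000 ≈ 0.872600
step 6 [6y] bond c/1=9/200: DF=(135109/125000 − 9/200·(0.983400+0.964400+0.914500+0.891600+0.872600))/(1+9/200) = 8351/10000 ≈ 0.835100
step 7 [7y] bond c/1=1/16: DF=(191823/160000 − 1/16·(0.983400+0.964400+0.914500+0.891600+0.872600+0.835100))/(1+1/16) = 8071/10000 ≈ 0.807100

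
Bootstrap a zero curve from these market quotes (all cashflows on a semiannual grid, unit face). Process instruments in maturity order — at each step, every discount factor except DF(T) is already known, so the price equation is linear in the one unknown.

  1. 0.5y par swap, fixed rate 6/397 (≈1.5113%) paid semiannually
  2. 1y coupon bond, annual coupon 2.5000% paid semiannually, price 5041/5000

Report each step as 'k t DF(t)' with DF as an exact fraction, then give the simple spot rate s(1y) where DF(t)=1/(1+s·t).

step 1 [0.5y] swap r/2=3/397: DF=(1 − 3/397·(0))/(1+3/397) = 397/400 ≈ 0.992500
step 2 [1y] bond c/2=1/80: DF=(5041/5000 − 1/80·(0.992500))/(1+1/80) = 1967/2000 ≈ 0.983500

1 1/2 397/400
2 1 1967/2000
s(1y) = (1/(1967/2000) − 1)/(1) = 33/1967 ≈ 1.6777%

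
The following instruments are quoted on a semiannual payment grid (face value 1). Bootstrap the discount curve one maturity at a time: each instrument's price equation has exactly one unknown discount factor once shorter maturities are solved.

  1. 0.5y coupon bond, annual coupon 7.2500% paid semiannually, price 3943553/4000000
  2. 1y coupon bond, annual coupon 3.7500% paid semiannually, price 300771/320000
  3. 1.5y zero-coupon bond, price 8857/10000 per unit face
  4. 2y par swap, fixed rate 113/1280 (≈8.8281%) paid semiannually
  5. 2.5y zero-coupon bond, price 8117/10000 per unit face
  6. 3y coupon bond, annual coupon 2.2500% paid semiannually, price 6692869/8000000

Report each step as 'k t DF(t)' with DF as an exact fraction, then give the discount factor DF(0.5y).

1 1/2 4757/5000
2 1 9051/10000
3 3/2 8857/10000
4 2 4209/5000
5 5/2 8117/10000
6 3 973/1250
DF(0.5y) = 4757/5000 ≈ 0.951400

step 1 [0.5y] bond c/2=29/800: DF=(3943553/4000000 − 29/800·(0))/(1+29/800) = 4757/5000 ≈ 0.951400
step 2 [1y] bond c/2=3/160: DF=(300771/320000 − 3/160·(0.951400))/(1+3/160) = 9051/10000 ≈ 0.905100
step 3 [1.5y] zero: DF = P = 8857/10000 ≈ 0.885700
step 4 [2y] swap r/2=113/2560: DF=(1 − 113/2560·(0.951400+0.905100+0.885700))/(1+113/2560) = 4209/5000 ≈ 0.841800
step 5 [2.5y] zero: DF = P = 8117/10000 ≈ 0.811700
step 6 [3y] bond c/2=9/800: DF=(6692869/8000000 − 9/800·(0.951400+0.905100+0.885700+0.841800+0.811700))/(1+9/800) = 973/1250 ≈ 0.778400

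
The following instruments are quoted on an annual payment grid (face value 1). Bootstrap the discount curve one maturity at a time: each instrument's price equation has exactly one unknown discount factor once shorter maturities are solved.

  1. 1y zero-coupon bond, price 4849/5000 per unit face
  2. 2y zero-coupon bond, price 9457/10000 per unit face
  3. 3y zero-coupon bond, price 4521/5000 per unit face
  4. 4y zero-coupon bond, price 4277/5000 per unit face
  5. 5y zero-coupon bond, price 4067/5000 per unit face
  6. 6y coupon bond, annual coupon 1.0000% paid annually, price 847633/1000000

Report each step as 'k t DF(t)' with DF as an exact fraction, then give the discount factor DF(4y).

step 1 [1y] zero: DF = P = 4849/5000 ≈ 0.969800
step 2 [2y] zero: DF = P = 9457/10000 ≈ 0.945700
step 3 [3y] zero: DF = P = 4521/5000 ≈ 0.904200
step 4 [4y] zero: DF = P = 4277/5000 ≈ 0.855400
step 5 [5y] zero: DF = P = 4067/5000 ≈ 0.813400
step 6 [6y] bond c/1=1/100: DF=(847633/1000000 − 1/100·(0.969800+0.945700+0.904200+0.855400+0.813400))/(1+1/100) = 1987/2500 ≈ 0.794800

1 1 4849/5000
2 2 9457/10000
3 3 4521/5000
4 4 4277/5000
5 5 4067/5000
6 6 1987/2500
DF(4y) = 4277/5000 ≈ 0.855400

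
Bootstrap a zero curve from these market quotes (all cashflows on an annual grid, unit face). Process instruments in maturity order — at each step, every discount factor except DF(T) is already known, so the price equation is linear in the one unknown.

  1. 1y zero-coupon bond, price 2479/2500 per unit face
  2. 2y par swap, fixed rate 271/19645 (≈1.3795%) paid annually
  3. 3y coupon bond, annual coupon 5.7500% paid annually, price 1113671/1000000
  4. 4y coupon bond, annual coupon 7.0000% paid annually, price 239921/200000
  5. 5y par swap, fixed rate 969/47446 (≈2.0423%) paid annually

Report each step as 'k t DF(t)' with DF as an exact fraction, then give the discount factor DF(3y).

1 1 2479/2500
2 2 9729/10000
3 3 9463/10000
4 4 9307/10000
5 5 9031/10000
DF(3y) = 9463/10000 ≈ 0.946300

step 1 [1y] zero: DF = P = 2479/2500 ≈ 0.991600
step 2 [2y] swap r/1=271/19645: DF=(1 − 271/19645·(0.991600))/(1+271/19645) = 9729/10000 ≈ 0.972900
step 3 [3y] bond c/1=23/400: DF=(1113671/1000000 − 23/400·(0.991600+0.972900))/(1+23/400) = 9463/10000 ≈ 0.946300
step 4 [4y] bond c/1=7/100: DF=(239921/200000 − 7/100·(0.991600+0.972900+0.946300))/(1+7/100) = 9307/10000 ≈ 0.930700
step 5 [5y] swap r/1=969/47446: DF=(1 − 969/47446·(0.991600+0.972900+0.946300+0.930700))/(1+969/47446) = 9031/10000 ≈ 0.903100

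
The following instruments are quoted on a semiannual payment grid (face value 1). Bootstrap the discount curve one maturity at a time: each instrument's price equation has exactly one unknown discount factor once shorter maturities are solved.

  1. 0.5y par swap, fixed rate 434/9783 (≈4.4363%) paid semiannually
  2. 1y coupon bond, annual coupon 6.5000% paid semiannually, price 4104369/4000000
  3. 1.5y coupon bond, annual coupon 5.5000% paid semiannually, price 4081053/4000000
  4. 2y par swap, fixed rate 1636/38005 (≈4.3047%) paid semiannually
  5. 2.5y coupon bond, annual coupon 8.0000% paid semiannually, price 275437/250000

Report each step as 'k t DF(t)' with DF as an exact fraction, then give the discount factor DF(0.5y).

step 1 [0.5y] swap r/2=217/9783: DF=(1 − 217/9783·(0))/(1+217/9783) = 9783/10000 ≈ 0.978300
step 2 [1y] bond c/2=13/400: DF=(4104369/4000000 − 13/400·(0.978300))/(1+13/400) = 963/1000 ≈ 0.963000
step 3 [1.5y] bond c/2=11/400: DF=(4081053/4000000 − 11/400·(0.978300+0.963000))/(1+11/400) = 941/1000 ≈ 0.941000
step 4 [2y] swap r/2=818/38005: DF=(1 − 818/38005·(0.978300+0.963000+0.941000))/(1+818/38005) = 4591/5000 ≈ 0.918200
step 5 [2.5y] bond c/2=1/25: DF=(275437/250000 − 1/25·(0.978300+0.963000+0.941000+0.918200))/(1+1/25) = 2283/2500 ≈ 0.913200

1 1/2 9783/10000
2 1 963/1000
3 3/2 941/1000
4 2 4591/5000
5 5/2 2283/2500
DF(0.5y) = 9783/10000 ≈ 0.978300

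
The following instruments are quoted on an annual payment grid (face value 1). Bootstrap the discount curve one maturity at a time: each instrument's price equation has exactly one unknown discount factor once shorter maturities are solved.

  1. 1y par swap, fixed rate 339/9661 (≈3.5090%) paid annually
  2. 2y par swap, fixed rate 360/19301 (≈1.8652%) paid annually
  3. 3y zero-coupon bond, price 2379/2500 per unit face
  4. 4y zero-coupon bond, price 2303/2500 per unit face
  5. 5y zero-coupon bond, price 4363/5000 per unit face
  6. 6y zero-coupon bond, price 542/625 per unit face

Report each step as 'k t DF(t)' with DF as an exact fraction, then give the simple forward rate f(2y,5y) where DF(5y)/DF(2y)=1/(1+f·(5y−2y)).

1 1 9661/10000
2 2 241/250
3 3 2379/2500
4 4 2303/2500
5 5 4363/5000
6 6 542/625
f(2y,5y) = ((241/250)/(4363/5000) − 1)/(3) = 457/13089 ≈ 3.4915%

step 1 [1y] swap r/1=339/9661: DF=(1 − 339/9661·(0))/(1+339/9661) = 9661/10000 ≈ 0.966100
step 2 [2y] swap r/1=360/19301: DF=(1 − 360/19301·(0.966100))/(1+360/19301) = 241/250 ≈ 0.964000
step 3 [3y] zero: DF = P = 2379/2500 ≈ 0.951600
step 4 [4y] zero: DF = P = 2303/2500 ≈ 0.921200
step 5 [5y] zero: DF = P = 4363/5000 ≈ 0.872600
step 6 [6y] zero: DF = P = 542/625 ≈ 0.867200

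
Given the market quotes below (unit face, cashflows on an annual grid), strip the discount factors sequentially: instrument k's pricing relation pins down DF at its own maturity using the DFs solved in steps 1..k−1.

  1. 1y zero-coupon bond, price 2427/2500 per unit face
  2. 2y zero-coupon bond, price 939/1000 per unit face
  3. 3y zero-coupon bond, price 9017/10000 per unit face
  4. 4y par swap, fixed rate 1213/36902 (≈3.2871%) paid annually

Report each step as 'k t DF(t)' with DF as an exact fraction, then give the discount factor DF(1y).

step 1 [1y] zero: DF = P = 2427/2500 ≈ 0.970800
step 2 [2y] zero: DF = P = 939/1000 ≈ 0.939000
step 3 [3y] zero: DF = P = 9017/10000 ≈ 0.901700
step 4 [4y] swap r/1=1213/36902: DF=(1 − 1213/36902·(0.970800+0.939000+0.901700))/(1+1213/36902) = 8787/10000 ≈ 0.878700

1 1 2427/2500
2 2 939/1000
3 3 9017/10000
4 4 8787/10000
DF(1y) = 2427/2500 ≈ 0.970800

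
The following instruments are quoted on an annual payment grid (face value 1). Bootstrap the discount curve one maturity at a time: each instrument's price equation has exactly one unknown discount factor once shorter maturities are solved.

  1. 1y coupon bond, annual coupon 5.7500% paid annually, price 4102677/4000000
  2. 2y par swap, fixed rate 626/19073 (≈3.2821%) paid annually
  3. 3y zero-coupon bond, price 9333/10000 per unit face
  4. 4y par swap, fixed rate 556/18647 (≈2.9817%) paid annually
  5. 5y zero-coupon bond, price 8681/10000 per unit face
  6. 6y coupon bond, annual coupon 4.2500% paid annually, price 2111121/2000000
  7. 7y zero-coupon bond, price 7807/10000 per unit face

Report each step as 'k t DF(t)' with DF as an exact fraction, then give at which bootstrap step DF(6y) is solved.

1 1 9699/10000
2 2 4687/5000
3 3 9333/10000
4 4 1111/1250
5 5 8681/10000
6 6 8251/10000
7 7 7807/10000
DF(6y) is solved at step 6

step 1 [1y] bond c/1=23/400: DF=(4102677/4000000 − 23/400·(0))/(1+23/400) = 9699/10000 ≈ 0.969900
step 2 [2y] swap r/1=626/19073: DF=(1 − 626/19073·(0.969900))/(1+626/19073) = 4687/5000 ≈ 0.937400
step 3 [3y] zero: DF = P = 9333/10000 ≈ 0.933300
step 4 [4y] swap r/1=556/18647: DF=(1 − 556/18647·(0.969900+0.937400+0.933300))/(1+556/18647) = 1111/1250 ≈ 0.888800
step 5 [5y] zero: DF = P = 8681/10000 ≈ 0.868100
step 6 [6y] bond c/1=17/400: DF=(2111121/2000000 − 17/400·(0.969900+0.937400+0.933300+0.888800+0.868100))/(1+17/400) = 8251/10000 ≈ 0.825100
step 7 [7y] zero: DF = P = 7807/10000 ≈ 0.780700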